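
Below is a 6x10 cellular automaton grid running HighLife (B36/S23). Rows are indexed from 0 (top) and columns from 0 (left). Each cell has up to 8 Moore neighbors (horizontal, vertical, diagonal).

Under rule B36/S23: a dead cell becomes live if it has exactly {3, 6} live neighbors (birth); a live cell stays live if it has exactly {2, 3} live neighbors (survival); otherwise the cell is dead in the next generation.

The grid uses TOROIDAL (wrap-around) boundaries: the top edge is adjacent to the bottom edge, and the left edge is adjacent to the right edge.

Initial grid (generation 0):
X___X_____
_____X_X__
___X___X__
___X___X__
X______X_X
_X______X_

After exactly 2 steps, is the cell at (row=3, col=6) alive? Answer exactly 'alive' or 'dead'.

Answer: alive

Derivation:
Simulating step by step:
Generation 0 (given above): 13 live cells
Generation 1: 12 live cells
__________
____X_X___
____X__XX_
______XX__
X______X_X
_X______X_
Generation 2: 12 live cells
__________
_____X_X__
________X_
______X__X
X_____XX_X
X_______XX

Cell (3,6) at generation 2: 1 -> alive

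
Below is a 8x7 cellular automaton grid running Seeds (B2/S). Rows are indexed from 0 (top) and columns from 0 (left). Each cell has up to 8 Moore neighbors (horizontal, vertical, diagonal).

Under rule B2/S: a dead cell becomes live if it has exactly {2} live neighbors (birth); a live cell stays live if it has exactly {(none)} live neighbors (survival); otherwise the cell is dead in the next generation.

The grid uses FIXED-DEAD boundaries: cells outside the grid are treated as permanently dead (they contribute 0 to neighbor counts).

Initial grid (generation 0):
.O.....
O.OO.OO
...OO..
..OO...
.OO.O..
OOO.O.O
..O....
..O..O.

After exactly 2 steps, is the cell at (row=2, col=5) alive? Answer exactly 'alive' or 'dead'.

Simulating step by step:
Generation 0 (given above): 21 live cells
Generation 1: 12 live cells
O..OOOO
.......
......O
.....O.
.......
.......
O...O.O
.O.O...
Generation 2: 12 live cells
.......
...O...
.....O.
......O
.......
.....O.
.OOO.O.
O.O.OO.

Cell (2,5) at generation 2: 1 -> alive

Answer: alive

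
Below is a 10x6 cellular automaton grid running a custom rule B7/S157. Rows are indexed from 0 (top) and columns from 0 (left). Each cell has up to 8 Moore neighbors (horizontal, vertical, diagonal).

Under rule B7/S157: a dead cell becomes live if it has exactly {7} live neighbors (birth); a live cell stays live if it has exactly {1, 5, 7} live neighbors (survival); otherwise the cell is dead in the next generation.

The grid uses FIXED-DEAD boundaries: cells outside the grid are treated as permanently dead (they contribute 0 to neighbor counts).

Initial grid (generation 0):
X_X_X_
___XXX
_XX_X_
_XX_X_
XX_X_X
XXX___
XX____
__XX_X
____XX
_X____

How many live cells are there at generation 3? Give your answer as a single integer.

Simulating step by step:
Generation 0 (given above): 27 live cells
Generation 1: 7 live cells
__X___
___X__
______
_XX___
_____X
X_____
_X____
______
______
______
Generation 2: 6 live cells
__X___
___X__
______
_XX___
______
X_____
_X____
______
______
______
Generation 3: 6 live cells
__X___
___X__
______
_XX___
______
X_____
_X____
______
______
______
Population at generation 3: 6

Answer: 6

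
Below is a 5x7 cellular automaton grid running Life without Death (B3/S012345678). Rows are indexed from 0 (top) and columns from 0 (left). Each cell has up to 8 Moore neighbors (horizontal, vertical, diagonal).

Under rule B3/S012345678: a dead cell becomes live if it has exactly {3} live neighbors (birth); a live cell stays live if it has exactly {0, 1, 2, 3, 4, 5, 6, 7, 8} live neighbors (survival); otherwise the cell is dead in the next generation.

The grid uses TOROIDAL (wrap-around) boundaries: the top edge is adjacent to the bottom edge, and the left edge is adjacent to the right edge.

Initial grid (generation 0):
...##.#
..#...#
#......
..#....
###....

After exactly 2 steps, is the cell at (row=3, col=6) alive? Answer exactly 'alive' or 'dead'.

Simulating step by step:
Generation 0 (given above): 10 live cells
Generation 1: 16 live cells
...####
#.##.##
##.....
#.#....
###....
Generation 2: 20 live cells
...####
#.##.##
##.#...
#.#...#
###.##.

Cell (3,6) at generation 2: 1 -> alive

Answer: alive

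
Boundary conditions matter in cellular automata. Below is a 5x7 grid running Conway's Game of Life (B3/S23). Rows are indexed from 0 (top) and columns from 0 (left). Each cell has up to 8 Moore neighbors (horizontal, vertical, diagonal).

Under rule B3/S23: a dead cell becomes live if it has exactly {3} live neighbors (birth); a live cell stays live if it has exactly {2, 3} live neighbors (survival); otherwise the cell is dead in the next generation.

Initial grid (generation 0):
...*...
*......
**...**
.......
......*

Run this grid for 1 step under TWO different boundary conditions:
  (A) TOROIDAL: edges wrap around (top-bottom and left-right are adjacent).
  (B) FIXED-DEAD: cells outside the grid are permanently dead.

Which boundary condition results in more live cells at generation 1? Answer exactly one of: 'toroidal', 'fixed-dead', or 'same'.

Under TOROIDAL boundary, generation 1:
.......
**.....
**....*
.....*.
.......
Population = 6

Under FIXED-DEAD boundary, generation 1:
.......
**.....
**.....
.....**
.......
Population = 6

Comparison: toroidal=6, fixed-dead=6 -> same

Answer: same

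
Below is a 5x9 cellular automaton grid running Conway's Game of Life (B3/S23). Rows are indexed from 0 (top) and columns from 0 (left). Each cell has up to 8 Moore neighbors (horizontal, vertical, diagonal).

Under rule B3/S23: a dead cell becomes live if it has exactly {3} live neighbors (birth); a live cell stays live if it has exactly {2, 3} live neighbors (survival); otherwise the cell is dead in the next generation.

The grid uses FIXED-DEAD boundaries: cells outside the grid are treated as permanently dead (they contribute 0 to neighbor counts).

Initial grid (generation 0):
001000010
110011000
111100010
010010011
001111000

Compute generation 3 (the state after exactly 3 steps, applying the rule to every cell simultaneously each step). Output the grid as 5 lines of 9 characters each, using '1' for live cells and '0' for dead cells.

Simulating step by step:
Generation 0 (given above): 19 live cells
Generation 1: 18 live cells
010000000
100010100
000101111
100001111
001111000
Generation 2: 9 live cells
000000000
000010100
000000001
001000001
000111010
Generation 3: 7 live cells
(generation 3 grid is the final answer)

Answer: 000000000
000000000
000000010
000110011
000110000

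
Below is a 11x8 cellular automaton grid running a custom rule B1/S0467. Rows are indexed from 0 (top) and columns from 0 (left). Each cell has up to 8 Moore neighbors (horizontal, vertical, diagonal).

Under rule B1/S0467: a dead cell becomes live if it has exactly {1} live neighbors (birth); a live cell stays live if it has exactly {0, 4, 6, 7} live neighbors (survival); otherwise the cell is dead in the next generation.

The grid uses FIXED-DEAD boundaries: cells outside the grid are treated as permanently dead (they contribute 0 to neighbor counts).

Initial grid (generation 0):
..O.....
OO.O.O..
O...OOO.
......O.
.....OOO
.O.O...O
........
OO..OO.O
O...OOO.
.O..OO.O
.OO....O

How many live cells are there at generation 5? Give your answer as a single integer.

Simulating step by step:
Generation 0 (given above): 32 live cells
Generation 1: 18 live cells
.....OO.
.......O
.....O..
OO.O....
OO.O..O.
OO.O....
........
..O..O..
.....O..
.....O..
........
Generation 2: 22 live cells
....O...
........
...O.O.O
.......O
.....OOO
.....OOO
.....OO.
.OOO....
.OOO....
........
....OOO.
Generation 3: 21 live cells
...OOO..
..O....O
..OO.O..
..OO....
......OO
......OO
O.....O.
.......O
........
O......O
...O...O
Generation 4: 30 live cells
.O.....O
.......O
..OO.O.O
........
.O..O...
OO....OO
OO......
OO...O..
OO......
OOOOO...
OOOOO...
Generation 5: 23 live cells
OOO.....
O....O..
.O...O..
O......O
...OO...
OO.OO...
....O...
....OOO.
.O....O.
.OO.....
........
Population at generation 5: 23

Answer: 23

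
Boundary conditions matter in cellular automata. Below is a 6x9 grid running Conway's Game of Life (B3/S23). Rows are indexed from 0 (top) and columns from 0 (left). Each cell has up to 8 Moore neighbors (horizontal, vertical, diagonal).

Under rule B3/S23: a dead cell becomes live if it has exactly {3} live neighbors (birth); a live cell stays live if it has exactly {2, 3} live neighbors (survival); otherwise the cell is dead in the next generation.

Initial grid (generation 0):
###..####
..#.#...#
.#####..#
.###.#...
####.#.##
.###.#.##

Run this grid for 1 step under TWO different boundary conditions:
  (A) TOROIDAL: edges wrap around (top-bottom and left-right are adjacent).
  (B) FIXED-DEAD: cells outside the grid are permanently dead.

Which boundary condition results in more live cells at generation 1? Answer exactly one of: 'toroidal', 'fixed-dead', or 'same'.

Answer: fixed-dead

Derivation:
Under TOROIDAL boundary, generation 1:
.....#...
.........
.....#...
.....#.#.
.....#.#.
.....#...
Population = 7

Under FIXED-DEAD boundary, generation 1:
.###.####
#.......#
.....#...
.....#.##
#....#.##
#..#...##
Population = 21

Comparison: toroidal=7, fixed-dead=21 -> fixed-dead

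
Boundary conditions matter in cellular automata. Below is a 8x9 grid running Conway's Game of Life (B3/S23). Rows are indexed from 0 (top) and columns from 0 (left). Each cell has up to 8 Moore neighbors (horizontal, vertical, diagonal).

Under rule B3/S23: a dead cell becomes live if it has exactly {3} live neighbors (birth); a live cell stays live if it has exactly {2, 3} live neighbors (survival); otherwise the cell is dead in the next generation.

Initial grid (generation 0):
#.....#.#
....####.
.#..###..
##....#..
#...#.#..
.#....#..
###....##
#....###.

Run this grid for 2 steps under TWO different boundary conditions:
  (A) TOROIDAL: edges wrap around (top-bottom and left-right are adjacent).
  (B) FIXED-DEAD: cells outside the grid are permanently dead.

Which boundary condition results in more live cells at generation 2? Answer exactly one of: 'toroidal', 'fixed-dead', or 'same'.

Answer: toroidal

Derivation:
Under TOROIDAL boundary, generation 2:
#...##..#
...###..#
...##..#.
......##.
#........
.#...#.#.
....##...
....##...
Population = 21

Under FIXED-DEAD boundary, generation 2:
.........
.....#...
##.##....
......##.
#........
.....#...
.....#..#
.#....###
Population = 15

Comparison: toroidal=21, fixed-dead=15 -> toroidal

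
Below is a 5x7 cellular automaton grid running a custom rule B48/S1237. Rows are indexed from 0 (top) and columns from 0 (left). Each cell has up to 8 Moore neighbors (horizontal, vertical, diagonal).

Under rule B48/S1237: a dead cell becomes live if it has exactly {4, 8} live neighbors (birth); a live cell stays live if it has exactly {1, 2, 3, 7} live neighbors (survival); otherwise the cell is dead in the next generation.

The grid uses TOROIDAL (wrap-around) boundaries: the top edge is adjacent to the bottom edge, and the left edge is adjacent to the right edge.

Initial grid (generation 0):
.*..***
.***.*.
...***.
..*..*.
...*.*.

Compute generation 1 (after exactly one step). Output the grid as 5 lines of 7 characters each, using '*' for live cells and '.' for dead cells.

Answer: .*.*..*
.*....*
.....*.
..**.*.
...*..*

Derivation:
Simulating step by step:
Generation 0 (given above): 15 live cells
Generation 1: 11 live cells
(generation 1 grid is the final answer)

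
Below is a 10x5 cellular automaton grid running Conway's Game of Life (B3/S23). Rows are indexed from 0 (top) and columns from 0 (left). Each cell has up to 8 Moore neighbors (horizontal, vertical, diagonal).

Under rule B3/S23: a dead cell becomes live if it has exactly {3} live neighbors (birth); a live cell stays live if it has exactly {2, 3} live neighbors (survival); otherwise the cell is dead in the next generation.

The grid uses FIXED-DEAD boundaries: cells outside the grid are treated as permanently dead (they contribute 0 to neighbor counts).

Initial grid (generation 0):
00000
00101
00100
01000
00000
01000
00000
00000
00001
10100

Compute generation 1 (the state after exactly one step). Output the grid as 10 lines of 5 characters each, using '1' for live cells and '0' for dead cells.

Answer: 00000
00010
01110
00000
00000
00000
00000
00000
00000
00000

Derivation:
Simulating step by step:
Generation 0 (given above): 8 live cells
Generation 1: 4 live cells
(generation 1 grid is the final answer)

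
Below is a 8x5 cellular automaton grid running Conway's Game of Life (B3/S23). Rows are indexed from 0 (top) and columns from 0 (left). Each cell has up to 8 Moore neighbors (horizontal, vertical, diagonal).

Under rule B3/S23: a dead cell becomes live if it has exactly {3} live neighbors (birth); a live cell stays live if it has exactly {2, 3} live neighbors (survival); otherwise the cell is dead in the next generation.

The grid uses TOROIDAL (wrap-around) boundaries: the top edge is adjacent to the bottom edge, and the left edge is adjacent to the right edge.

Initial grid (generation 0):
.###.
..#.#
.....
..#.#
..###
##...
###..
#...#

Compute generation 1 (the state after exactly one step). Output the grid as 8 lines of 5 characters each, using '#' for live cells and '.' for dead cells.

Simulating step by step:
Generation 0 (given above): 17 live cells
Generation 1: 10 live cells
(generation 1 grid is the final answer)

Answer: .##..
.##..
.....
..#.#
..#.#
.....
..#..
....#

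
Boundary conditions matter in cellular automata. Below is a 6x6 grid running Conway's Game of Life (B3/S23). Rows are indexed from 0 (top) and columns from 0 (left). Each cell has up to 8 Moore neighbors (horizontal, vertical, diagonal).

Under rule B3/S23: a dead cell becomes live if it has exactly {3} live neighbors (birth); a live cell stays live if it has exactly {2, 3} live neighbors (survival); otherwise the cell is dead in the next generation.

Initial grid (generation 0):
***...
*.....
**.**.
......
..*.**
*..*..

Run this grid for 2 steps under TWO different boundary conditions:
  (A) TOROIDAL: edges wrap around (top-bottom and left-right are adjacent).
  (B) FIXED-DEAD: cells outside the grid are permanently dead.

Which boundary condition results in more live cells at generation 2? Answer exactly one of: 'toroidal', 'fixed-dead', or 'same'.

Under TOROIDAL boundary, generation 2:
***..*
..*.*.
.....*
..**..
......
***...
Population = 12

Under FIXED-DEAD boundary, generation 2:
......
..*...
**....
*****.
.....*
...**.
Population = 11

Comparison: toroidal=12, fixed-dead=11 -> toroidal

Answer: toroidal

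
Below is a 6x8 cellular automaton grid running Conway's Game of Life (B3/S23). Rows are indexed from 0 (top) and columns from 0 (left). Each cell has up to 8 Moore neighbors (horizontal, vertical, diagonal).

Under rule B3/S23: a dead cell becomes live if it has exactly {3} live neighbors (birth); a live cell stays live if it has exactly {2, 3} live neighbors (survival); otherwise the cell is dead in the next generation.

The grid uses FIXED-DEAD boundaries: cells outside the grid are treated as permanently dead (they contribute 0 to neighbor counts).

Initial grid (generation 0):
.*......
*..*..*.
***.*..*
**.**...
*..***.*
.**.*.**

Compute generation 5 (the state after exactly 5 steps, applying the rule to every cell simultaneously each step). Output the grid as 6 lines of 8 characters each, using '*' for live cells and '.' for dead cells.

Answer: ........
....**..
....*.*.
.....**.
.....*.*
......**

Derivation:
Simulating step by step:
Generation 0 (given above): 23 live cells
Generation 1: 12 live cells
........
*..*....
....**..
......*.
*......*
.**.*.**
Generation 2: 11 live cells
........
....*...
....**..
.....**.
.*...*.*
.*....**
Generation 3: 8 live cells
........
....**..
....*.*.
........
.....*.*
......**
Generation 4: 8 live cells
........
....**..
....*...
.....**.
.......*
......**
Generation 5: 10 live cells
(generation 5 grid is the final answer)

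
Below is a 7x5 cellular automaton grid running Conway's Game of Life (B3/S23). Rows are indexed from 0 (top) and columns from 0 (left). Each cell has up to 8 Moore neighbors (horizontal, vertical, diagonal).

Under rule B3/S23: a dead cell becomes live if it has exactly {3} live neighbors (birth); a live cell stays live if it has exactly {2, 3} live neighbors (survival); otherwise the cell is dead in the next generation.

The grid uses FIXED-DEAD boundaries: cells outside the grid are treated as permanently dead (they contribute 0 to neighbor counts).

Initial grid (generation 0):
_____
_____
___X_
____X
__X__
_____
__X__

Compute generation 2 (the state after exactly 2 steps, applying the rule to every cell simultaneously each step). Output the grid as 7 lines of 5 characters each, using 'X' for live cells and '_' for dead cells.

Simulating step by step:
Generation 0 (given above): 4 live cells
Generation 1: 1 live cells
_____
_____
_____
___X_
_____
_____
_____
Generation 2: 0 live cells
(generation 2 grid is the final answer)

Answer: _____
_____
_____
_____
_____
_____
_____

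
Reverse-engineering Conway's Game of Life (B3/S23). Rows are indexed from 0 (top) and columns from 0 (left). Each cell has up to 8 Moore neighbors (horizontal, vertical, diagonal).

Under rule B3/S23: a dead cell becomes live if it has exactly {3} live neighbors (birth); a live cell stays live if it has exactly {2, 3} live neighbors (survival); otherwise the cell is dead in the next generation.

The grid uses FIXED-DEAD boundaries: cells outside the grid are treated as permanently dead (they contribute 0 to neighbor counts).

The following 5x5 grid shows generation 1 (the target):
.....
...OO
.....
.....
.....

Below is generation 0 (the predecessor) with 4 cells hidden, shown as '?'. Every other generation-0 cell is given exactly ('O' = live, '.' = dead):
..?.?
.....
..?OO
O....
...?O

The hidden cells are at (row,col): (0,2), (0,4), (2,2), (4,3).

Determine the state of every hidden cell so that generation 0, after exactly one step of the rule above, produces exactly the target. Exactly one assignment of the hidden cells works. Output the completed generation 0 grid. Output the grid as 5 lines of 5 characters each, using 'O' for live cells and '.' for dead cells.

Answer: ....O
.....
...OO
O....
...OO

Derivation:
Hidden generation-0 cells (in order): (0,2), (0,4), (2,2), (4,3).
A hidden cell only influences target cells in its own 3x3 neighborhood. Try each of the 2^4 = 16 assignments, step the completed generation 0 forward once under B3/S23, and compare with the target:
  (0,2)=. (0,4)=. (2,2)=. (4,3)=. -> step gives (1,3)='.' but target has 'O' -> reject
  (0,2)=. (0,4)=. (2,2)=. (4,3)=O -> step gives (1,3)='.' but target has 'O' -> reject
  (0,2)=. (0,4)=. (2,2)=O (4,3)=. -> step gives (1,4)='.' but target has 'O' -> reject
  (0,2)=. (0,4)=. (2,2)=O (4,3)=O -> step gives (1,4)='.' but target has 'O' -> reject
  (0,2)=. (0,4)=O (2,2)=. (4,3)=. -> step gives (3,3)='O' but target has '.' -> reject
  (0,2)=. (0,4)=O (2,2)=. (4,3)=O -> step reproduces the target at every cell -> ACCEPT
  (0,2)=. (0,4)=O (2,2)=O (4,3)=. -> step gives (1,3)='.' but target has 'O' -> reject
  (0,2)=. (0,4)=O (2,2)=O (4,3)=O -> step gives (1,3)='.' but target has 'O' -> reject
  (0,2)=O (0,4)=. (2,2)=. (4,3)=. -> step gives (1,4)='.' but target has 'O' -> reject
  (0,2)=O (0,4)=. (2,2)=. (4,3)=O -> step gives (1,4)='.' but target has 'O' -> reject
  (0,2)=O (0,4)=. (2,2)=O (4,3)=. -> step gives (1,2)='O' but target has '.' -> reject
  (0,2)=O (0,4)=. (2,2)=O (4,3)=O -> step gives (1,2)='O' but target has '.' -> reject
  (0,2)=O (0,4)=O (2,2)=. (4,3)=. -> step gives (1,3)='.' but target has 'O' -> reject
  (0,2)=O (0,4)=O (2,2)=. (4,3)=O -> step gives (1,3)='.' but target has 'O' -> reject
  (0,2)=O (0,4)=O (2,2)=O (4,3)=. -> step gives (1,2)='O' but target has '.' -> reject
  (0,2)=O (0,4)=O (2,2)=O (4,3)=O -> step gives (1,2)='O' but target has '.' -> reject
Unique solution: (0,2)=dead, (0,4)=live, (2,2)=dead, (4,3)=live.
Check: live-neighbor counts of every cell in the completed generation 0:
00010
00133
11111
01244
11111
Applying B3/S23 to generation 0 with these counts gives:
.....
...OO
.....
.....
.....
which matches the target exactly.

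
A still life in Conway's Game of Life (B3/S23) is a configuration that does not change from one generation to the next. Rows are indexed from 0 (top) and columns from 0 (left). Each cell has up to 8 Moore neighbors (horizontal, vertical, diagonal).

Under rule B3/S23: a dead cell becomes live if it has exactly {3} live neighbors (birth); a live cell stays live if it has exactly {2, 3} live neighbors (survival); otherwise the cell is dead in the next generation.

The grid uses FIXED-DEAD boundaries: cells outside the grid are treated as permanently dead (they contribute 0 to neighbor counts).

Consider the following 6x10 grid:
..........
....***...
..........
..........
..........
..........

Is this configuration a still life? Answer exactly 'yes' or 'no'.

Answer: no

Derivation:
Compute generation 1 and compare to generation 0 (given above):
Generation 1:
.....*....
.....*....
.....*....
..........
..........
..........
Cell (0,5) differs: gen0=0 vs gen1=1 -> NOT a still life.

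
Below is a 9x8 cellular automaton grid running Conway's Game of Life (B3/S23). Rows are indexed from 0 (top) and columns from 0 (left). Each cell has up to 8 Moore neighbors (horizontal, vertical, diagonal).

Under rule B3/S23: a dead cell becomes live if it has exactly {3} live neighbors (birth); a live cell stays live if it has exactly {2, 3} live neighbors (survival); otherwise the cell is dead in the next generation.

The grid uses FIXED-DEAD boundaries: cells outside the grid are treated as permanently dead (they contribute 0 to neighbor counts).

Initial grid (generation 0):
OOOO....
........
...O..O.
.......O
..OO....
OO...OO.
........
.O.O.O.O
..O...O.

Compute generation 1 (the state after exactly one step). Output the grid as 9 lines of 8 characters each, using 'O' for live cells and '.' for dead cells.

Simulating step by step:
Generation 0 (given above): 19 live cells
Generation 1: 20 live cells
(generation 1 grid is the final answer)

Answer: .OO.....
.O.O....
........
..OO....
.OO...O.
.OO.....
OOO.OO..
..O...O.
..O...O.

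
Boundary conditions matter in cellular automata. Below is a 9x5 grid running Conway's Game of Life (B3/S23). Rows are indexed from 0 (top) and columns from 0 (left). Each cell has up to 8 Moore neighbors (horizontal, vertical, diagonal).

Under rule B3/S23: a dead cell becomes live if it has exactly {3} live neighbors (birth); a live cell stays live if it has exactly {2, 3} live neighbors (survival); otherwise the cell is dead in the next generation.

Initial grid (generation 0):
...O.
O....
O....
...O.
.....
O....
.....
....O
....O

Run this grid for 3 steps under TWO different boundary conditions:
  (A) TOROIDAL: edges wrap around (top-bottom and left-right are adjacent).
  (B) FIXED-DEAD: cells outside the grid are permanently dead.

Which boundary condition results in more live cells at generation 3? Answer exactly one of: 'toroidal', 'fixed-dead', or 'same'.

Under TOROIDAL boundary, generation 3:
.....
O..O.
....O
.....
.....
.....
.....
.....
O..OO
Population = 6

Under FIXED-DEAD boundary, generation 3:
.....
.....
.....
.....
.....
.....
.....
.....
.....
Population = 0

Comparison: toroidal=6, fixed-dead=0 -> toroidal

Answer: toroidal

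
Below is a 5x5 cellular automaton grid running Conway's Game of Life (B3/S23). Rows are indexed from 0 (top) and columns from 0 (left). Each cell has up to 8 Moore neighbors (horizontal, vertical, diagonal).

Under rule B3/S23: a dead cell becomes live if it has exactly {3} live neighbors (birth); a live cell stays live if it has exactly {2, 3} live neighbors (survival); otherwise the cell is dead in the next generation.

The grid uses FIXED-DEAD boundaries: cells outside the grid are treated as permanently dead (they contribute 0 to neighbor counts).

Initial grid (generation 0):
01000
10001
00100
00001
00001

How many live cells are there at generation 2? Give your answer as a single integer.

Simulating step by step:
Generation 0 (given above): 6 live cells
Generation 1: 3 live cells
00000
01000
00010
00010
00000
Generation 2: 1 live cells
00000
00000
00100
00000
00000
Population at generation 2: 1

Answer: 1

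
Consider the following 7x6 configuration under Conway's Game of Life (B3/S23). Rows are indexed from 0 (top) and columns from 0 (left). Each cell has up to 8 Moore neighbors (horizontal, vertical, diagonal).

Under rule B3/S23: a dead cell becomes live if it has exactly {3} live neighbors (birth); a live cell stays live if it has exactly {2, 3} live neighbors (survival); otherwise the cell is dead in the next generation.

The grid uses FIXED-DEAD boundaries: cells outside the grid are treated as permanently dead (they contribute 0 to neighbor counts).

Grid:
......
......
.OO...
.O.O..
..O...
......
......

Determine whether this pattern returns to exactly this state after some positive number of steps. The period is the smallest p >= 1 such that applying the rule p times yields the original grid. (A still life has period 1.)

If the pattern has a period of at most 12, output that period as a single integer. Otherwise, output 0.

Simulating and comparing each generation to the original:
Gen 0 (original, given above): 5 live cells
Gen 1: 5 live cells, MATCHES original -> period = 1

Answer: 1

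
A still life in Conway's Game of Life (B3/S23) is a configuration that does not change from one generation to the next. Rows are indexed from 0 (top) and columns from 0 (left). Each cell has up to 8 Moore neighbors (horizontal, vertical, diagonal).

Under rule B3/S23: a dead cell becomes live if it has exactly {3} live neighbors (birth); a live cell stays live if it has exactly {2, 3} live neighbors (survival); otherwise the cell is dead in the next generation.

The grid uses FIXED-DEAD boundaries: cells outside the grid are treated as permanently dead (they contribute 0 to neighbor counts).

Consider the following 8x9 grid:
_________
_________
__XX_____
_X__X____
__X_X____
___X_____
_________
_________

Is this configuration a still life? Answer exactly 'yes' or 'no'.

Answer: yes

Derivation:
Compute generation 1 and compare to generation 0 (given above):
Generation 1:
_________
_________
__XX_____
_X__X____
__X_X____
___X_____
_________
_________
The grids are IDENTICAL -> still life.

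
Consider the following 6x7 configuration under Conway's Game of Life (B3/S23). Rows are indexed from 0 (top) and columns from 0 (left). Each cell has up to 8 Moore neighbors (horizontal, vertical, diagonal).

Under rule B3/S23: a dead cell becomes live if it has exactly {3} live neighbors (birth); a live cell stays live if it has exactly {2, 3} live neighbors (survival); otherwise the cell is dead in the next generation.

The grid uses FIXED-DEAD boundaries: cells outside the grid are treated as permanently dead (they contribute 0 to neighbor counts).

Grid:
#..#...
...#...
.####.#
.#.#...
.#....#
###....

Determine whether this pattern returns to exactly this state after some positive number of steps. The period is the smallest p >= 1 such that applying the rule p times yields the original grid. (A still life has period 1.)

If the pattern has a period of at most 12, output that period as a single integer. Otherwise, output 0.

Simulating and comparing each generation to the original:
Gen 0 (original, given above): 15 live cells
Gen 1: 11 live cells, differs from original
Gen 2: 13 live cells, differs from original
Gen 3: 8 live cells, differs from original
Gen 4: 4 live cells, differs from original
Gen 5: 0 live cells, differs from original
Gen 6: 0 live cells, differs from original
Gen 7: 0 live cells, differs from original
Gen 8: 0 live cells, differs from original
Gen 9: 0 live cells, differs from original
Gen 10: 0 live cells, differs from original
Gen 11: 0 live cells, differs from original
Gen 12: 0 live cells, differs from original
No period found within 12 steps.

Answer: 0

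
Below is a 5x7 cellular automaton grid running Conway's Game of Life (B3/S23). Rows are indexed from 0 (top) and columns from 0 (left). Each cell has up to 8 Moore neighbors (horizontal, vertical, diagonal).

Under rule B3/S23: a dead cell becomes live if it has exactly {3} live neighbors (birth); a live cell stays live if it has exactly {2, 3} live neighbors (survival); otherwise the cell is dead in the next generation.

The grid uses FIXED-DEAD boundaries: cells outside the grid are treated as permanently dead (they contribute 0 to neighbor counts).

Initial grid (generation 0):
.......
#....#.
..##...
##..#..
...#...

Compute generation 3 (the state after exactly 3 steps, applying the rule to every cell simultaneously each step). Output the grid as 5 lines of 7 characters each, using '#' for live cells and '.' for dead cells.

Simulating step by step:
Generation 0 (given above): 8 live cells
Generation 1: 6 live cells
.......
.......
#.###..
.#..#..
.......
Generation 2: 8 live cells
.......
...#...
.####..
.##.#..
.......
Generation 3: 6 live cells
(generation 3 grid is the final answer)

Answer: .......
...##..
.#..#..
.#..#..
.......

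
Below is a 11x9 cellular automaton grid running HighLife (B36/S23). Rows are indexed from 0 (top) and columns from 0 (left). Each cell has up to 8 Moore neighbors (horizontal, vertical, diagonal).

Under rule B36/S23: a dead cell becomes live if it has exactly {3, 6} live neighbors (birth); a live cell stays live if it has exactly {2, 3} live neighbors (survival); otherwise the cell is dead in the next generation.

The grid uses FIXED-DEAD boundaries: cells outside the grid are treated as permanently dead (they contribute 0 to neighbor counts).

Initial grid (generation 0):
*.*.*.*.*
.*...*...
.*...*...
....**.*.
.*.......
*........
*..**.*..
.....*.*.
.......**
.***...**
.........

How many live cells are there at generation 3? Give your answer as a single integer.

Simulating step by step:
Generation 0 (given above): 27 live cells
Generation 1: 26 live cells
.*...*...
***.***..
.....*...
....***..
.........
**.......
....***..
....**.**
..*......
..*....**
..*......
Generation 2: 29 live cells
***.***..
***.*.*..
.*.*.....
....***..
.....*...
.....*...
....*.**.
...**..*.
...*..*..
.***.....
.........
Generation 3: 25 live cells
*.*.*.*..
....*.*..
**.*..*..
....***..
.........
....**...
...**.**.
...**..*.
.........
..**.....
..*......
Population at generation 3: 25

Answer: 25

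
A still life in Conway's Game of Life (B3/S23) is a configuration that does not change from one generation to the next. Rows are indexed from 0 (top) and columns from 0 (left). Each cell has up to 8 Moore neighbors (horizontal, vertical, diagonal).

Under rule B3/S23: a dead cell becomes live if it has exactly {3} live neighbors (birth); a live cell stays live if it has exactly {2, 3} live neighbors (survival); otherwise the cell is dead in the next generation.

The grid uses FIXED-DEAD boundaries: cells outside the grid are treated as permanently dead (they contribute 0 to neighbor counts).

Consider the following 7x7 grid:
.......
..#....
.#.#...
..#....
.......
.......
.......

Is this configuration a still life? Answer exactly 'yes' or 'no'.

Answer: yes

Derivation:
Compute generation 1 and compare to generation 0 (given above):
Generation 1:
.......
..#....
.#.#...
..#....
.......
.......
.......
The grids are IDENTICAL -> still life.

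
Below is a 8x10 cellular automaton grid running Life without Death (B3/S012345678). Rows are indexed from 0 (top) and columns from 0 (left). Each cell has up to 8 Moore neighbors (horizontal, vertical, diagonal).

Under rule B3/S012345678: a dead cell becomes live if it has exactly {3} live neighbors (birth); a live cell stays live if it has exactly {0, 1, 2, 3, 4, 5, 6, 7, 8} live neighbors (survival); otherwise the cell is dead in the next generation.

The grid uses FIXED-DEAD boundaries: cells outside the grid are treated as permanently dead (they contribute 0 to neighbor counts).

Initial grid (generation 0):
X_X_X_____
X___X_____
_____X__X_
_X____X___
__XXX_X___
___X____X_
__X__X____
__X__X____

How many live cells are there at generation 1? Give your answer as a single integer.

Simulating step by step:
Generation 0 (given above): 19 live cells
Generation 1: 33 live cells
XXXXX_____
XX_XXX____
_____X__X_
_XXXX_XX__
__XXXXXX__
___X_X__X_
__XXXX____
__X__X____
Population at generation 1: 33

Answer: 33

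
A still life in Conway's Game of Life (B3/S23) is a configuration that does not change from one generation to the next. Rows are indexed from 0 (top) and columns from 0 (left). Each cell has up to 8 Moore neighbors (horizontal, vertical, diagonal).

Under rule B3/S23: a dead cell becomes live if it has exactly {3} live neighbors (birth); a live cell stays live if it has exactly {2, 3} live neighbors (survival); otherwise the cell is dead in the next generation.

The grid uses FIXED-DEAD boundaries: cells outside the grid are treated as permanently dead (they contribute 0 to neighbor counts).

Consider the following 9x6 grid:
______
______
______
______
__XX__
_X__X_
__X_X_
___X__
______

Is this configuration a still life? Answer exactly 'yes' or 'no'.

Answer: yes

Derivation:
Compute generation 1 and compare to generation 0 (given above):
Generation 1:
______
______
______
______
__XX__
_X__X_
__X_X_
___X__
______
The grids are IDENTICAL -> still life.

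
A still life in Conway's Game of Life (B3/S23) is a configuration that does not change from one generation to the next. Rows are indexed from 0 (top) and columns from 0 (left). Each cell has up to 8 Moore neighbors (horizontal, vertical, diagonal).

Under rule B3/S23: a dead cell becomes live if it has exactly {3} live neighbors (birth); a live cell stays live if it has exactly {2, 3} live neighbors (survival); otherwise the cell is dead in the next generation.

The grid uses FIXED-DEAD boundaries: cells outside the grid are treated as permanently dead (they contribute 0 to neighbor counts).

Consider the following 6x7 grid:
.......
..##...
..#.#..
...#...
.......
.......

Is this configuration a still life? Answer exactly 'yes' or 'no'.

Answer: yes

Derivation:
Compute generation 1 and compare to generation 0 (given above):
Generation 1:
.......
..##...
..#.#..
...#...
.......
.......
The grids are IDENTICAL -> still life.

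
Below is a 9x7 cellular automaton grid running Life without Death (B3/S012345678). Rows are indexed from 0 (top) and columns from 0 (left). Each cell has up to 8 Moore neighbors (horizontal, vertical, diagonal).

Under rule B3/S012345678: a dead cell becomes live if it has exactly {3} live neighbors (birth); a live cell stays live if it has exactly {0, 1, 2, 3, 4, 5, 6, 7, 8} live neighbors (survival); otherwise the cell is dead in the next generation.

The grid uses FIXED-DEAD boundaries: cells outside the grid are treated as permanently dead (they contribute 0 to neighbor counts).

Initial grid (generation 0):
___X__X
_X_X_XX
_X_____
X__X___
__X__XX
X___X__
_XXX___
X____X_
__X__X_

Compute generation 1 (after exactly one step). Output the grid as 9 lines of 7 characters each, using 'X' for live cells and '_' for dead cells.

Answer: __XXXXX
_X_XXXX
XX__X__
XXXX___
_XXXXXX
X___XX_
XXXXX__
X__XXX_
__X__X_

Derivation:
Simulating step by step:
Generation 0 (given above): 21 live cells
Generation 1: 37 live cells
(generation 1 grid is the final answer)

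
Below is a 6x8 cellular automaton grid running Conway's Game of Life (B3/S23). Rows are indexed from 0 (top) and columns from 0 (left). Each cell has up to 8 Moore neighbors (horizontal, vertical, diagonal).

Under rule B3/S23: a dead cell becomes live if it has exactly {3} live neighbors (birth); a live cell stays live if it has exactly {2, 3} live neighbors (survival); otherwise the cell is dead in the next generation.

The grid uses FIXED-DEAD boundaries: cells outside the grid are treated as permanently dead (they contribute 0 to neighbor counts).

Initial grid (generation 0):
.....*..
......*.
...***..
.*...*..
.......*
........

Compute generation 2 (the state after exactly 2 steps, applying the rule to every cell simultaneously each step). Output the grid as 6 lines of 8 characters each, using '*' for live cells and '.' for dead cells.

Answer: ........
......*.
....*..*
....*.*.
........
........

Derivation:
Simulating step by step:
Generation 0 (given above): 8 live cells
Generation 1: 6 live cells
........
......*.
....***.
.....**.
........
........
Generation 2: 5 live cells
(generation 2 grid is the final answer)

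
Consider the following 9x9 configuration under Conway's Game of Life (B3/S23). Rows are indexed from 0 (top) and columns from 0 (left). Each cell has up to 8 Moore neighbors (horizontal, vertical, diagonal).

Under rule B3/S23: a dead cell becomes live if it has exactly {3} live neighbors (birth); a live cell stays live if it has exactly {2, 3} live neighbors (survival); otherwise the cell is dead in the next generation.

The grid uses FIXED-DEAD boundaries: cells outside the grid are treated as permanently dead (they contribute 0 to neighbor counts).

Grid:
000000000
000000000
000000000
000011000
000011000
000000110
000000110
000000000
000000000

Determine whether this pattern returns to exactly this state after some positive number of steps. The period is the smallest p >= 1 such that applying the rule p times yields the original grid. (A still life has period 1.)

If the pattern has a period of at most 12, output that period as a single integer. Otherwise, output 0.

Answer: 2

Derivation:
Simulating and comparing each generation to the original:
Gen 0 (original, given above): 8 live cells
Gen 1: 6 live cells, differs from original
Gen 2: 8 live cells, MATCHES original -> period = 2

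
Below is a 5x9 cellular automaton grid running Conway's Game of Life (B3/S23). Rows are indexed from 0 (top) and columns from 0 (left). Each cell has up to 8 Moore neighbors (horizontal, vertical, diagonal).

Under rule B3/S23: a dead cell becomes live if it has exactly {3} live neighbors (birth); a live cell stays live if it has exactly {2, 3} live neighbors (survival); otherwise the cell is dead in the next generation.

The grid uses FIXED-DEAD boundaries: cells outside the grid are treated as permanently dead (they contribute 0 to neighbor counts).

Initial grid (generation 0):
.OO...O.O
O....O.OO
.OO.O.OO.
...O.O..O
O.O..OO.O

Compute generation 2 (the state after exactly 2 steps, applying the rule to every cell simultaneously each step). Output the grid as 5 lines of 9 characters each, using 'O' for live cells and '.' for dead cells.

Answer: .......O.
O..O.O.O.
.O.......
......OO.
....OOOO.

Derivation:
Simulating step by step:
Generation 0 (given above): 21 live cells
Generation 1: 17 live cells
.O....O.O
O..O.O..O
.OOOO....
...O....O
....OOOO.
Generation 2: 12 live cells
(generation 2 grid is the final answer)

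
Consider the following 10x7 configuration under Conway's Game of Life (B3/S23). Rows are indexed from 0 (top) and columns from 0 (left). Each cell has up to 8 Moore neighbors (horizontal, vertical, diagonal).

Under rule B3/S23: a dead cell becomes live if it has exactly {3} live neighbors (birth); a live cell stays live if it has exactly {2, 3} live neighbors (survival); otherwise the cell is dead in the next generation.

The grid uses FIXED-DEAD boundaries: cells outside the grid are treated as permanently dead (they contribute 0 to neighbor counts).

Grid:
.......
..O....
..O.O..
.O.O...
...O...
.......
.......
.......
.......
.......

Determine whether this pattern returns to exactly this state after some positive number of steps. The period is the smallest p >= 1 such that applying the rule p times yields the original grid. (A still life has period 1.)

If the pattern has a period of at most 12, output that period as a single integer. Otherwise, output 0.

Simulating and comparing each generation to the original:
Gen 0 (original, given above): 6 live cells
Gen 1: 6 live cells, differs from original
Gen 2: 6 live cells, MATCHES original -> period = 2

Answer: 2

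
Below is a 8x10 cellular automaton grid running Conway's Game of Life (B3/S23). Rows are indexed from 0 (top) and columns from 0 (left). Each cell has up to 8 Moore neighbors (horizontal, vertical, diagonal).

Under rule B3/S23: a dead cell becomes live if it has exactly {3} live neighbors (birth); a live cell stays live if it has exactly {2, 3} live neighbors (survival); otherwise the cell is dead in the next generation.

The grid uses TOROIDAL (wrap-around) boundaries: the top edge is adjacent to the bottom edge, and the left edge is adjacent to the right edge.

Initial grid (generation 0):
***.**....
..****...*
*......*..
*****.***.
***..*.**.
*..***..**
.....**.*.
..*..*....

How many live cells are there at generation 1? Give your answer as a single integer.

Answer: 20

Derivation:
Simulating step by step:
Generation 0 (given above): 37 live cells
Generation 1: 20 live cells
*.....*...
..*..**..*
*......*..
...***....
..........
*.**......
...*..***.
..**......
Population at generation 1: 20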